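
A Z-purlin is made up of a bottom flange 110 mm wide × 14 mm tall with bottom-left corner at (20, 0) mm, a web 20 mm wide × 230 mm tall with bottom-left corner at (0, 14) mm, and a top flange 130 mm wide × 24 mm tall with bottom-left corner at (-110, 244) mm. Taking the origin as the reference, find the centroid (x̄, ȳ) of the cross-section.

Part | A | x̄ᵢ | ȳᵢ | A·x̄ᵢ | A·ȳᵢ
bottom flange | 1540.00 | 75.00 | 7.00 | 115500.00 | 10780.00
web | 4600.00 | 10.00 | 129.00 | 46000.00 | 593400.00
top flange | 3120.00 | -45.00 | 256.00 | -140400.00 | 798720.00
Σ | 9260.00 |  |  | 21100.00 | 1402900.00
x̄ = 21100.00 / 9260.00 = 2.28 mm
ȳ = 1402900.00 / 9260.00 = 151.50 mm

x̄ = 2.28 mm, ȳ = 151.50 mm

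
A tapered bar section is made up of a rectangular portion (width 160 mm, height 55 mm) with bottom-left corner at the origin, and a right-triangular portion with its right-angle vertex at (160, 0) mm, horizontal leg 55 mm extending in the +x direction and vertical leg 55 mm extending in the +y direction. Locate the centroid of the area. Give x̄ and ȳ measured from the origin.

Part | A | x̄ᵢ | ȳᵢ | A·x̄ᵢ | A·ȳᵢ
rectangular portion | 8800.00 | 80.00 | 27.50 | 704000.00 | 242000.00
triangular portion | 1512.50 | 178.33 | 18.33 | 269729.17 | 27729.17
Σ | 10312.50 |  |  | 973729.17 | 269729.17
x̄ = 973729.17 / 10312.50 = 94.42 mm
ȳ = 269729.17 / 10312.50 = 26.16 mm

x̄ = 94.42 mm, ȳ = 26.16 mm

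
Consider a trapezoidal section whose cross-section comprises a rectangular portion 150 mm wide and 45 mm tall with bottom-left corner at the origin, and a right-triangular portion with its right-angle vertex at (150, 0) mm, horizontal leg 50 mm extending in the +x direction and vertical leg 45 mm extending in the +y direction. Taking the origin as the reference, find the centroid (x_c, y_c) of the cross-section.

x_c = 88.10 mm, y_c = 21.43 mm

Part | A | x̄ᵢ | ȳᵢ | A·x̄ᵢ | A·ȳᵢ
rectangular portion | 6750.00 | 75.00 | 22.50 | 506250.00 | 151875.00
triangular portion | 1125.00 | 166.67 | 15.00 | 187500.00 | 16875.00
Σ | 7875.00 |  |  | 693750.00 | 168750.00
x_c = 693750.00 / 7875.00 = 88.10 mm
y_c = 168750.00 / 7875.00 = 21.43 mm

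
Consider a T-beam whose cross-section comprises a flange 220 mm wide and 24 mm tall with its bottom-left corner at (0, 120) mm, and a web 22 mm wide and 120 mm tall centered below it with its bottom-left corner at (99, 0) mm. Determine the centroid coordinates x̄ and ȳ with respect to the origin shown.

x̄ = 110.00 mm, ȳ = 108.00 mm

web: A = 22 × 120 = 2640.00, centroid at (110.00, 60.00).
flange: A = 220 × 24 = 5280.00, centroid at (110.00, 132.00).
ΣA = 7920.00 mm², ΣAx̄ = 871200.00 mm³, ΣAȳ = 855360.00 mm³.
x̄ = 871200.00/7920.00 = 110.00 mm; ȳ = 855360.00/7920.00 = 108.00 mm.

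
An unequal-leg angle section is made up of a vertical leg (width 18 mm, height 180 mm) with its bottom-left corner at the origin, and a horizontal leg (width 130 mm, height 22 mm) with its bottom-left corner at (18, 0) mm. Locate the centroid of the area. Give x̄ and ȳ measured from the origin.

Part | A | x̄ᵢ | ȳᵢ | A·x̄ᵢ | A·ȳᵢ
vertical leg | 3240.00 | 9.00 | 90.00 | 29160.00 | 291600.00
horizontal leg | 2860.00 | 83.00 | 11.00 | 237380.00 | 31460.00
Σ | 6100.00 |  |  | 266540.00 | 323060.00
x̄ = 266540.00 / 6100.00 = 43.70 mm
ȳ = 323060.00 / 6100.00 = 52.96 mm

x̄ = 43.70 mm, ȳ = 52.96 mm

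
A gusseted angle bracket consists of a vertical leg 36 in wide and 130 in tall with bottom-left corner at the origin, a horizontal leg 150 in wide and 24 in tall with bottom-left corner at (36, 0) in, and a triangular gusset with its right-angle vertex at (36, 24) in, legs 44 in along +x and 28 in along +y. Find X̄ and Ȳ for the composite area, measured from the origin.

vertical leg: A = 36 × 130 = 4680.00, centroid at (18.00, 65.00).
horizontal leg: A = 150 × 24 = 3600.00, centroid at (111.00, 12.00).
gusset: A = ½·44·28 = 616.00, centroid at (50.67, 33.33).
ΣA = 8896.00 in², ΣAX̄ = 515050.67 in³, ΣAȲ = 367933.33 in³.
X̄ = 515050.67/8896.00 = 57.90 in; Ȳ = 367933.33/8896.00 = 41.36 in.

X̄ = 57.90 in, Ȳ = 41.36 in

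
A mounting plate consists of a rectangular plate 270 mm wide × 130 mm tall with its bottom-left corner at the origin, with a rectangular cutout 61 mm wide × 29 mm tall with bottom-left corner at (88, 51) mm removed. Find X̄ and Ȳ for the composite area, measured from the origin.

plate: A = 270 × 130 = 35100.00, centroid at (135.00, 65.00).
hole: A = −(61 × 29) = -1769.00, centroid at (118.50, 65.50).
ΣA = 33331.00 mm²
ΣAX̄ = (35100.00)(135.00) + (-1769.00)(118.50) = 4528873.50 mm³
ΣAȲ = (35100.00)(65.00) + (-1769.00)(65.50) = 2165630.50 mm³
X̄ = 4528873.50 / 33331.00 = 135.88 mm
Ȳ = 2165630.50 / 33331.00 = 64.97 mm

X̄ = 135.88 mm, Ȳ = 64.97 mm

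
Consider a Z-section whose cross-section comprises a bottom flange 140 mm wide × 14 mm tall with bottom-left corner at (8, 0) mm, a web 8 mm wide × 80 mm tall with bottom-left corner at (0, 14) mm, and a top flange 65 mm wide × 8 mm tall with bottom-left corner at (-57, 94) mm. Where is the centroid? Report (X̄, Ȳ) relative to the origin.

bottom flange: A = 140 × 14 = 1960.00, centroid at (78.00, 7.00).
web: A = 8 × 80 = 640.00, centroid at (4.00, 54.00).
top flange: A = 65 × 8 = 520.00, centroid at (-24.50, 98.00).
ΣA = 3120.00 mm², ΣAX̄ = 142700.00 mm³, ΣAȲ = 99240.00 mm³.
X̄ = 142700.00/3120.00 = 45.74 mm; Ȳ = 99240.00/3120.00 = 31.81 mm.

X̄ = 45.74 mm, Ȳ = 31.81 mm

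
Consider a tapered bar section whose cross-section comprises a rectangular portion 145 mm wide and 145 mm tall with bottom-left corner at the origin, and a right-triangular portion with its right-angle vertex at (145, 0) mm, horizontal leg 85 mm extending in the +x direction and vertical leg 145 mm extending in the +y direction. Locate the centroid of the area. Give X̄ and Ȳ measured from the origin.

rectangular portion: A = 145 × 145 = 21025.00, centroid at (72.50, 72.50).
triangular portion: A = ½·85·145 = 6162.50, centroid at (173.33, 48.33).
ΣA = 27187.50 mm²
ΣAX̄ = (21025.00)(72.50) + (6162.50)(173.33) = 2592479.17 mm³
ΣAȲ = (21025.00)(72.50) + (6162.50)(48.33) = 1822166.67 mm³
X̄ = 2592479.17 / 27187.50 = 95.36 mm
Ȳ = 1822166.67 / 27187.50 = 67.02 mm

X̄ = 95.36 mm, Ȳ = 67.02 mm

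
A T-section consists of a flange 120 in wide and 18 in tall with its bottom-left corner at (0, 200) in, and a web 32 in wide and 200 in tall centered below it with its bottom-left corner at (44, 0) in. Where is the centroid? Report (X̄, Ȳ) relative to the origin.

web: A = 32 × 200 = 6400.00, centroid at (60.00, 100.00).
flange: A = 120 × 18 = 2160.00, centroid at (60.00, 209.00).
ΣA = 8560.00 in², ΣAX̄ = 513600.00 in³, ΣAȲ = 1091440.00 in³.
X̄ = 513600.00/8560.00 = 60.00 in; Ȳ = 1091440.00/8560.00 = 127.50 in.

X̄ = 60.00 in, Ȳ = 127.50 in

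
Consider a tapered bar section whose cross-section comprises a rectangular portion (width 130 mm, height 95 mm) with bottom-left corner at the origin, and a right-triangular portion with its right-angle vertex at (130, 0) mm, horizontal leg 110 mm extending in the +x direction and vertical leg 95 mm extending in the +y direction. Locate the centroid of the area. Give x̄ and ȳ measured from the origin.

x̄ = 95.23 mm, ȳ = 42.79 mm

rectangular portion: A = 130 × 95 = 12350.00, centroid at (65.00, 47.50).
triangular portion: A = ½·110·95 = 5225.00, centroid at (166.67, 31.67).
ΣA = 17575.00 mm², ΣAx̄ = 1673583.33 mm³, ΣAȳ = 752083.33 mm³.
x̄ = 1673583.33/17575.00 = 95.23 mm; ȳ = 752083.33/17575.00 = 42.79 mm.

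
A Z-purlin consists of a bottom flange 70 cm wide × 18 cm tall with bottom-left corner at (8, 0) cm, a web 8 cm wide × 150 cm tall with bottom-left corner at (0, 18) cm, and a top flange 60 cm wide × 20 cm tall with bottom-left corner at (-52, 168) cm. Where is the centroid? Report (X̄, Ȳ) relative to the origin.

bottom flange: A = 70 × 18 = 1260.00, centroid at (43.00, 9.00).
web: A = 8 × 150 = 1200.00, centroid at (4.00, 93.00).
top flange: A = 60 × 20 = 1200.00, centroid at (-22.00, 178.00).
ΣA = 3660.00 cm²
ΣAX̄ = (1260.00)(43.00) + (1200.00)(4.00) + (1200.00)(-22.00) = 32580.00 cm³
ΣAȲ = (1260.00)(9.00) + (1200.00)(93.00) + (1200.00)(178.00) = 336540.00 cm³
X̄ = 32580.00 / 3660.00 = 8.90 cm
Ȳ = 336540.00 / 3660.00 = 91.95 cm

X̄ = 8.90 cm, Ȳ = 91.95 cm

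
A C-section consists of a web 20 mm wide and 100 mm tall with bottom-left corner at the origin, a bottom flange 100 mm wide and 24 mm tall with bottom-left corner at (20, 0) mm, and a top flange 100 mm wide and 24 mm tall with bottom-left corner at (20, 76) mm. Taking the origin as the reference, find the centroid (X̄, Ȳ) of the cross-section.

X̄ = 52.35 mm, Ȳ = 50.00 mm

web: A = 20 × 100 = 2000.00, centroid at (10.00, 50.00).
bottom flange: A = 100 × 24 = 2400.00, centroid at (70.00, 12.00).
top flange: A = 100 × 24 = 2400.00, centroid at (70.00, 88.00).
ΣA = 6800.00 mm²
ΣAX̄ = (2000.00)(10.00) + (2400.00)(70.00) + (2400.00)(70.00) = 356000.00 mm³
ΣAȲ = (2000.00)(50.00) + (2400.00)(12.00) + (2400.00)(88.00) = 340000.00 mm³
X̄ = 356000.00 / 6800.00 = 52.35 mm
Ȳ = 340000.00 / 6800.00 = 50.00 mm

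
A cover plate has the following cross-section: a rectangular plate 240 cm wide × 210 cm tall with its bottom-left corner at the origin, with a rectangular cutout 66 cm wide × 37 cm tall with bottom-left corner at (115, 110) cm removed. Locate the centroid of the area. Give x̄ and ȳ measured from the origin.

Part | A | x̄ᵢ | ȳᵢ | A·x̄ᵢ | A·ȳᵢ
plate | 50400.00 | 120.00 | 105.00 | 6048000.00 | 5292000.00
hole | -2442.00 | 148.00 | 128.50 | -361416.00 | -313797.00
Σ | 47958.00 |  |  | 5686584.00 | 4978203.00
x̄ = 5686584.00 / 47958.00 = 118.57 cm
ȳ = 4978203.00 / 47958.00 = 103.80 cm

x̄ = 118.57 cm, ȳ = 103.80 cm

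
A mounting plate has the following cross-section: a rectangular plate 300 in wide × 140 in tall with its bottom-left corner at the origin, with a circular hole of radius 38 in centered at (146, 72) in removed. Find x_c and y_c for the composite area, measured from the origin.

plate: A = 300 × 140 = 42000.00, centroid at (150.00, 70.00).
hole: A = −π·38² = -4536.46, centroid at (146.00, 72.00).
ΣA = 37463.54 in², ΣAx_c = 5637676.87 in³, ΣAy_c = 2613374.89 in³.
x_c = 5637676.87/37463.54 = 150.48 in; y_c = 2613374.89/37463.54 = 69.76 in.

x_c = 150.48 in, y_c = 69.76 in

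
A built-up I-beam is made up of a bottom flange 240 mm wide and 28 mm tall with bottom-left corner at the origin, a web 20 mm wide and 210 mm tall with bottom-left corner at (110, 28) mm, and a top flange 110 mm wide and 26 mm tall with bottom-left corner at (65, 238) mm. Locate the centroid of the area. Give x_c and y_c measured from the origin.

x_c = 120.00 mm, y_c = 99.46 mm

bottom flange: A = 240 × 28 = 6720.00, centroid at (120.00, 14.00).
web: A = 20 × 210 = 4200.00, centroid at (120.00, 133.00).
top flange: A = 110 × 26 = 2860.00, centroid at (120.00, 251.00).
ΣA = 13780.00 mm², ΣAx_c = 1653600.00 mm³, ΣAy_c = 1370540.00 mm³.
x_c = 1653600.00/13780.00 = 120.00 mm; y_c = 1370540.00/13780.00 = 99.46 mm.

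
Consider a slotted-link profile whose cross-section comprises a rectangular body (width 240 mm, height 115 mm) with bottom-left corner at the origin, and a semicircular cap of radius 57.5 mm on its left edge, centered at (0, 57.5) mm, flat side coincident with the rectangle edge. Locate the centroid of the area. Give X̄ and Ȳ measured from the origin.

X̄ = 97.13 mm, Ȳ = 57.50 mm

Part | A | x̄ᵢ | ȳᵢ | A·x̄ᵢ | A·ȳᵢ
rectangular body | 27600.00 | 120.00 | 57.50 | 3312000.00 | 1587000.00
semicircular end | 5193.45 | -24.40 | 57.50 | -126739.58 | 298623.11
Σ | 32793.45 |  |  | 3185260.42 | 1885623.11
X̄ = 3185260.42 / 32793.45 = 97.13 mm
Ȳ = 1885623.11 / 32793.45 = 57.50 mm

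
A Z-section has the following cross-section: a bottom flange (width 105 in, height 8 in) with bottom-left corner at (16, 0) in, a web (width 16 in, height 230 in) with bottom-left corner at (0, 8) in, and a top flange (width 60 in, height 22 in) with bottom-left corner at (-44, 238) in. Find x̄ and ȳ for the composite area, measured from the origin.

x̄ = 11.73 in, ȳ = 134.36 in

Part | A | x̄ᵢ | ȳᵢ | A·x̄ᵢ | A·ȳᵢ
bottom flange | 840.00 | 68.50 | 4.00 | 57540.00 | 3360.00
web | 3680.00 | 8.00 | 123.00 | 29440.00 | 452640.00
top flange | 1320.00 | -14.00 | 249.00 | -18480.00 | 328680.00
Σ | 5840.00 |  |  | 68500.00 | 784680.00
x̄ = 68500.00 / 5840.00 = 11.73 in
ȳ = 784680.00 / 5840.00 = 134.36 in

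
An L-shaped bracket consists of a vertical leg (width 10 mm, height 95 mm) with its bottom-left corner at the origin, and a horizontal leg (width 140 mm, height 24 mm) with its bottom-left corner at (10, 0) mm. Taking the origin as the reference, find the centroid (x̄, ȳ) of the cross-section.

x̄ = 63.47 mm, ȳ = 19.82 mm

Part | A | x̄ᵢ | ȳᵢ | A·x̄ᵢ | A·ȳᵢ
vertical leg | 950.00 | 5.00 | 47.50 | 4750.00 | 45125.00
horizontal leg | 3360.00 | 80.00 | 12.00 | 268800.00 | 40320.00
Σ | 4310.00 |  |  | 273550.00 | 85445.00
x̄ = 273550.00 / 4310.00 = 63.47 mm
ȳ = 85445.00 / 4310.00 = 19.82 mm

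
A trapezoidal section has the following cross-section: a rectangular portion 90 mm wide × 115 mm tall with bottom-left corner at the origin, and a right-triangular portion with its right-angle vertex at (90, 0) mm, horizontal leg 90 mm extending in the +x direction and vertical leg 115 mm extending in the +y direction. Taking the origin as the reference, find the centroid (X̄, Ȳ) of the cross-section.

X̄ = 70.00 mm, Ȳ = 51.11 mm

Part | A | x̄ᵢ | ȳᵢ | A·x̄ᵢ | A·ȳᵢ
rectangular portion | 10350.00 | 45.00 | 57.50 | 465750.00 | 595125.00
triangular portion | 5175.00 | 120.00 | 38.33 | 621000.00 | 198375.00
Σ | 15525.00 |  |  | 1086750.00 | 793500.00
X̄ = 1086750.00 / 15525.00 = 70.00 mm
Ȳ = 793500.00 / 15525.00 = 51.11 mm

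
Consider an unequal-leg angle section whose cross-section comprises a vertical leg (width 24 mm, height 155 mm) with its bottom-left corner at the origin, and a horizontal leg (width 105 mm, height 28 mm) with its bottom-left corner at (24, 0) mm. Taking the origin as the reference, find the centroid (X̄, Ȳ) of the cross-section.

vertical leg: A = 24 × 155 = 3720.00, centroid at (12.00, 77.50).
horizontal leg: A = 105 × 28 = 2940.00, centroid at (76.50, 14.00).
ΣA = 6660.00 mm²
ΣAX̄ = (3720.00)(12.00) + (2940.00)(76.50) = 269550.00 mm³
ΣAȲ = (3720.00)(77.50) + (2940.00)(14.00) = 329460.00 mm³
X̄ = 269550.00 / 6660.00 = 40.47 mm
Ȳ = 329460.00 / 6660.00 = 49.47 mm

X̄ = 40.47 mm, Ȳ = 49.47 mm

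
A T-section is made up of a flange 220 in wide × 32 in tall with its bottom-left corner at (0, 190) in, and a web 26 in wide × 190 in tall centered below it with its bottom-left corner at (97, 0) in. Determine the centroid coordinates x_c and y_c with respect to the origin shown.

web: A = 26 × 190 = 4940.00, centroid at (110.00, 95.00).
flange: A = 220 × 32 = 7040.00, centroid at (110.00, 206.00).
ΣA = 11980.00 in², ΣAx_c = 1317800.00 in³, ΣAy_c = 1919540.00 in³.
x_c = 1317800.00/11980.00 = 110.00 in; y_c = 1919540.00/11980.00 = 160.23 in.

x_c = 110.00 in, y_c = 160.23 in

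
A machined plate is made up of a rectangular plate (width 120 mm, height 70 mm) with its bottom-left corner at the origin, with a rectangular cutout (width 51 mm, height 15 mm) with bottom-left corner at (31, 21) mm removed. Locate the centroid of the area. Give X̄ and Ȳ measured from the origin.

Part | A | x̄ᵢ | ȳᵢ | A·x̄ᵢ | A·ȳᵢ
plate | 8400.00 | 60.00 | 35.00 | 504000.00 | 294000.00
hole | -765.00 | 56.50 | 28.50 | -43222.50 | -21802.50
Σ | 7635.00 |  |  | 460777.50 | 272197.50
X̄ = 460777.50 / 7635.00 = 60.35 mm
Ȳ = 272197.50 / 7635.00 = 35.65 mm

X̄ = 60.35 mm, Ȳ = 35.65 mm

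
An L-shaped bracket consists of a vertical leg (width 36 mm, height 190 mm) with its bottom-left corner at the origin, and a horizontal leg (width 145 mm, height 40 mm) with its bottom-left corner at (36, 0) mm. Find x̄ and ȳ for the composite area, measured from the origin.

vertical leg: A = 36 × 190 = 6840.00, centroid at (18.00, 95.00).
horizontal leg: A = 145 × 40 = 5800.00, centroid at (108.50, 20.00).
ΣA = 12640.00 mm²
ΣAx̄ = (6840.00)(18.00) + (5800.00)(108.50) = 752420.00 mm³
ΣAȳ = (6840.00)(95.00) + (5800.00)(20.00) = 765800.00 mm³
x̄ = 752420.00 / 12640.00 = 59.53 mm
ȳ = 765800.00 / 12640.00 = 60.59 mm

x̄ = 59.53 mm, ȳ = 60.59 mm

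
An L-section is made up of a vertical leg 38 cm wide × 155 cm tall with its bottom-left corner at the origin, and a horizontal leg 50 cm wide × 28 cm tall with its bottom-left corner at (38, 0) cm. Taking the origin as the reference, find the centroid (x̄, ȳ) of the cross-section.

vertical leg: A = 38 × 155 = 5890.00, centroid at (19.00, 77.50).
horizontal leg: A = 50 × 28 = 1400.00, centroid at (63.00, 14.00).
ΣA = 7290.00 cm²
ΣAx̄ = (5890.00)(19.00) + (1400.00)(63.00) = 200110.00 cm³
ΣAȳ = (5890.00)(77.50) + (1400.00)(14.00) = 476075.00 cm³
x̄ = 200110.00 / 7290.00 = 27.45 cm
ȳ = 476075.00 / 7290.00 = 65.31 cm

x̄ = 27.45 cm, ȳ = 65.31 cm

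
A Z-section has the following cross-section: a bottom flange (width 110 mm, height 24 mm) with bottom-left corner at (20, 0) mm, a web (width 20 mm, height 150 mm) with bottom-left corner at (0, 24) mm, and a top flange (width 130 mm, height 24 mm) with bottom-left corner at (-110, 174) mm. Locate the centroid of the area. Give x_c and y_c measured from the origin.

x_c = 10.00 mm, y_c = 103.77 mm

bottom flange: A = 110 × 24 = 2640.00, centroid at (75.00, 12.00).
web: A = 20 × 150 = 3000.00, centroid at (10.00, 99.00).
top flange: A = 130 × 24 = 3120.00, centroid at (-45.00, 186.00).
ΣA = 8760.00 mm²
ΣAx_c = (2640.00)(75.00) + (3000.00)(10.00) + (3120.00)(-45.00) = 87600.00 mm³
ΣAy_c = (2640.00)(12.00) + (3000.00)(99.00) + (3120.00)(186.00) = 909000.00 mm³
x_c = 87600.00 / 8760.00 = 10.00 mm
y_c = 909000.00 / 8760.00 = 103.77 mm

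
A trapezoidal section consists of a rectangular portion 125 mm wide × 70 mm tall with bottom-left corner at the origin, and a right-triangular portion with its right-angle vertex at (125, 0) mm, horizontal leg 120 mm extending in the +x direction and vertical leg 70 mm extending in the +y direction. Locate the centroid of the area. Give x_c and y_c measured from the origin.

Part | A | x̄ᵢ | ȳᵢ | A·x̄ᵢ | A·ȳᵢ
rectangular portion | 8750.00 | 62.50 | 35.00 | 546875.00 | 306250.00
triangular portion | 4200.00 | 165.00 | 23.33 | 693000.00 | 98000.00
Σ | 12950.00 |  |  | 1239875.00 | 404250.00
x_c = 1239875.00 / 12950.00 = 95.74 mm
y_c = 404250.00 / 12950.00 = 31.22 mm

x_c = 95.74 mm, y_c = 31.22 mm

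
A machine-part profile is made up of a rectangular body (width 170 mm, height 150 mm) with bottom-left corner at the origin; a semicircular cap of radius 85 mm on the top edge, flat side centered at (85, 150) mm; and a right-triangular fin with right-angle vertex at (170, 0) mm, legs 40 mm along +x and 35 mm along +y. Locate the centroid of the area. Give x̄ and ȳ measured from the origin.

Part | A | x̄ᵢ | ȳᵢ | A·x̄ᵢ | A·ȳᵢ
rectangular body | 25500.00 | 85.00 | 75.00 | 2167500.00 | 1912500.00
semicircular top | 11349.00 | 85.00 | 186.08 | 964665.29 | 2111767.19
triangular fin | 700.00 | 183.33 | 11.67 | 128333.33 | 8166.67
Σ | 37549.00 |  |  | 3260498.63 | 4032433.85
x̄ = 3260498.63 / 37549.00 = 86.83 mm
ȳ = 4032433.85 / 37549.00 = 107.39 mm

x̄ = 86.83 mm, ȳ = 107.39 mm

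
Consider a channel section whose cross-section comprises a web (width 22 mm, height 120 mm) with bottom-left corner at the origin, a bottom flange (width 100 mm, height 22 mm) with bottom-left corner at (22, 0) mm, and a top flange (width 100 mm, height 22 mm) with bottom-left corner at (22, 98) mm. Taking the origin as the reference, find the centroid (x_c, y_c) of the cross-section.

web: A = 22 × 120 = 2640.00, centroid at (11.00, 60.00).
bottom flange: A = 100 × 22 = 2200.00, centroid at (72.00, 11.00).
top flange: A = 100 × 22 = 2200.00, centroid at (72.00, 109.00).
ΣA = 7040.00 mm²
ΣAx_c = (2640.00)(11.00) + (2200.00)(72.00) + (2200.00)(72.00) = 345840.00 mm³
ΣAy_c = (2640.00)(60.00) + (2200.00)(11.00) + (2200.00)(109.00) = 422400.00 mm³
x_c = 345840.00 / 7040.00 = 49.12 mm
y_c = 422400.00 / 7040.00 = 60.00 mm

x_c = 49.12 mm, y_c = 60.00 mm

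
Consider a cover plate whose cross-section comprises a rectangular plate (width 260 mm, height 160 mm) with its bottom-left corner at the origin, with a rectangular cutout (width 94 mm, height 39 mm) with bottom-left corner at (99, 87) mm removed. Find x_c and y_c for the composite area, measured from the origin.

x_c = 128.45 mm, y_c = 77.44 mm

plate: A = 260 × 160 = 41600.00, centroid at (130.00, 80.00).
hole: A = −(94 × 39) = -3666.00, centroid at (146.00, 106.50).
ΣA = 37934.00 mm², ΣAx_c = 4872764.00 mm³, ΣAy_c = 2937571.00 mm³.
x_c = 4872764.00/37934.00 = 128.45 mm; y_c = 2937571.00/37934.00 = 77.44 mm.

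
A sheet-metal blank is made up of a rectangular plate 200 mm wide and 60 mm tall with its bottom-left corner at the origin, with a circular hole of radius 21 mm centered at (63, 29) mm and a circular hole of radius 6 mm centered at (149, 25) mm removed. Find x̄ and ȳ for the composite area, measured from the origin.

x̄ = 104.35 mm, ȳ = 30.19 mm

plate: A = 200 × 60 = 12000.00, centroid at (100.00, 30.00).
hole 1: A = −π·21² = -1385.44, centroid at (63.00, 29.00).
hole 2: A = −π·6² = -113.10, centroid at (149.00, 25.00).
ΣA = 10501.46 mm²
ΣAx̄ = (12000.00)(100.00) + (-1385.44)(63.00) + (-113.10)(149.00) = 1095865.63 mm³
ΣAȳ = (12000.00)(30.00) + (-1385.44)(29.00) + (-113.10)(25.00) = 316994.74 mm³
x̄ = 1095865.63 / 10501.46 = 104.35 mm
ȳ = 316994.74 / 10501.46 = 30.19 mm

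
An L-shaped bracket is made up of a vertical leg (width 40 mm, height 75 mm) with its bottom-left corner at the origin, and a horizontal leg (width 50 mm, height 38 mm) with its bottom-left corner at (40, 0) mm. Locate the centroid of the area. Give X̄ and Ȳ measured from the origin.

X̄ = 37.45 mm, Ȳ = 30.33 mm

vertical leg: A = 40 × 75 = 3000.00, centroid at (20.00, 37.50).
horizontal leg: A = 50 × 38 = 1900.00, centroid at (65.00, 19.00).
ΣA = 4900.00 mm²
ΣAX̄ = (3000.00)(20.00) + (1900.00)(65.00) = 183500.00 mm³
ΣAȲ = (3000.00)(37.50) + (1900.00)(19.00) = 148600.00 mm³
X̄ = 183500.00 / 4900.00 = 37.45 mm
Ȳ = 148600.00 / 4900.00 = 30.33 mm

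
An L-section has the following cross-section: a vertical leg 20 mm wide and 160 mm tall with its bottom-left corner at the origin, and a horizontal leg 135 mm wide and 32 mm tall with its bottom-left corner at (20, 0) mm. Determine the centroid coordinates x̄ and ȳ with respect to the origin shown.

Part | A | x̄ᵢ | ȳᵢ | A·x̄ᵢ | A·ȳᵢ
vertical leg | 3200.00 | 10.00 | 80.00 | 32000.00 | 256000.00
horizontal leg | 4320.00 | 87.50 | 16.00 | 378000.00 | 69120.00
Σ | 7520.00 |  |  | 410000.00 | 325120.00
x̄ = 410000.00 / 7520.00 = 54.52 mm
ȳ = 325120.00 / 7520.00 = 43.23 mm

x̄ = 54.52 mm, ȳ = 43.23 mm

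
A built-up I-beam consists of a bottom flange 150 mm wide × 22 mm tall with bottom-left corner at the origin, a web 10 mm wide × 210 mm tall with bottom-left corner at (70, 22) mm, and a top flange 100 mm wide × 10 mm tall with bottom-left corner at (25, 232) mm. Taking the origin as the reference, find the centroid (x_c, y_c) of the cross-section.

x_c = 75.00 mm, y_c = 84.38 mm

Part | A | x̄ᵢ | ȳᵢ | A·x̄ᵢ | A·ȳᵢ
bottom flange | 3300.00 | 75.00 | 11.00 | 247500.00 | 36300.00
web | 2100.00 | 75.00 | 127.00 | 157500.00 | 266700.00
top flange | 1000.00 | 75.00 | 237.00 | 75000.00 | 237000.00
Σ | 6400.00 |  |  | 480000.00 | 540000.00
x_c = 480000.00 / 6400.00 = 75.00 mm
y_c = 540000.00 / 6400.00 = 84.38 mm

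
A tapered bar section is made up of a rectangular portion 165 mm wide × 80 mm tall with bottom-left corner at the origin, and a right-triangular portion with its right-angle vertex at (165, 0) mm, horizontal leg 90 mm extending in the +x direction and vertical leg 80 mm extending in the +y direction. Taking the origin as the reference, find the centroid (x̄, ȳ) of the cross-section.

x̄ = 106.61 mm, ȳ = 37.14 mm

rectangular portion: A = 165 × 80 = 13200.00, centroid at (82.50, 40.00).
triangular portion: A = ½·90·80 = 3600.00, centroid at (195.00, 26.67).
ΣA = 16800.00 mm², ΣAx̄ = 1791000.00 mm³, ΣAȳ = 624000.00 mm³.
x̄ = 1791000.00/16800.00 = 106.61 mm; ȳ = 624000.00/16800.00 = 37.14 mm.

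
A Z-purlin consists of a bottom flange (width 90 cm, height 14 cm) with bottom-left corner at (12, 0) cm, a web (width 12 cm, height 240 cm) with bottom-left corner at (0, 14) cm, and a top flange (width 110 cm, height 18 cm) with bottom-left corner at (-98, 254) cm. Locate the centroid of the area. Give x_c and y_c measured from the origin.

bottom flange: A = 90 × 14 = 1260.00, centroid at (57.00, 7.00).
web: A = 12 × 240 = 2880.00, centroid at (6.00, 134.00).
top flange: A = 110 × 18 = 1980.00, centroid at (-43.00, 263.00).
ΣA = 6120.00 cm²
ΣAx_c = (1260.00)(57.00) + (2880.00)(6.00) + (1980.00)(-43.00) = 3960.00 cm³
ΣAy_c = (1260.00)(7.00) + (2880.00)(134.00) + (1980.00)(263.00) = 915480.00 cm³
x_c = 3960.00 / 6120.00 = 0.65 cm
y_c = 915480.00 / 6120.00 = 149.59 cm

x_c = 0.65 cm, y_c = 149.59 cm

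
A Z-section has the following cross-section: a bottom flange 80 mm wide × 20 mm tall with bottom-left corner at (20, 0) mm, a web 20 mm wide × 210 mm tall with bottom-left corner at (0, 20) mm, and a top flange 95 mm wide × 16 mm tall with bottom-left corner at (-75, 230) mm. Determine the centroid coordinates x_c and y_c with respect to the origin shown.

x_c = 13.14 mm, y_c = 123.33 mm

Part | A | x̄ᵢ | ȳᵢ | A·x̄ᵢ | A·ȳᵢ
bottom flange | 1600.00 | 60.00 | 10.00 | 96000.00 | 16000.00
web | 4200.00 | 10.00 | 125.00 | 42000.00 | 525000.00
top flange | 1520.00 | -27.50 | 238.00 | -41800.00 | 361760.00
Σ | 7320.00 |  |  | 96200.00 | 902760.00
x_c = 96200.00 / 7320.00 = 13.14 mm
y_c = 902760.00 / 7320.00 = 123.33 mm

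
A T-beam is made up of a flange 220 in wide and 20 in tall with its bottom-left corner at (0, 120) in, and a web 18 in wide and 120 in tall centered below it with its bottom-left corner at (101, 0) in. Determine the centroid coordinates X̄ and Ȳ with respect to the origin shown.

X̄ = 110.00 in, Ȳ = 106.95 in

Part | A | x̄ᵢ | ȳᵢ | A·x̄ᵢ | A·ȳᵢ
web | 2160.00 | 110.00 | 60.00 | 237600.00 | 129600.00
flange | 4400.00 | 110.00 | 130.00 | 484000.00 | 572000.00
Σ | 6560.00 |  |  | 721600.00 | 701600.00
X̄ = 721600.00 / 6560.00 = 110.00 in
Ȳ = 701600.00 / 6560.00 = 106.95 in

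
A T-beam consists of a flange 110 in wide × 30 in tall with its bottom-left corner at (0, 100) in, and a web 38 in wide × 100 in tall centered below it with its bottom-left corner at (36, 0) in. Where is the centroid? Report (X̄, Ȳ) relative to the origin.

web: A = 38 × 100 = 3800.00, centroid at (55.00, 50.00).
flange: A = 110 × 30 = 3300.00, centroid at (55.00, 115.00).
ΣA = 7100.00 in²
ΣAX̄ = (3800.00)(55.00) + (3300.00)(55.00) = 390500.00 in³
ΣAȲ = (3800.00)(50.00) + (3300.00)(115.00) = 569500.00 in³
X̄ = 390500.00 / 7100.00 = 55.00 in
Ȳ = 569500.00 / 7100.00 = 80.21 in

X̄ = 55.00 in, Ȳ = 80.21 in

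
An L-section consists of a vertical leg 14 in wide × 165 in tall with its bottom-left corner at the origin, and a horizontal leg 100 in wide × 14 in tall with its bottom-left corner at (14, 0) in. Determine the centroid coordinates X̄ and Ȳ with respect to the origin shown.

X̄ = 28.51 in, Ȳ = 54.01 in

Part | A | x̄ᵢ | ȳᵢ | A·x̄ᵢ | A·ȳᵢ
vertical leg | 2310.00 | 7.00 | 82.50 | 16170.00 | 190575.00
horizontal leg | 1400.00 | 64.00 | 7.00 | 89600.00 | 9800.00
Σ | 3710.00 |  |  | 105770.00 | 200375.00
X̄ = 105770.00 / 3710.00 = 28.51 in
Ȳ = 200375.00 / 3710.00 = 54.01 in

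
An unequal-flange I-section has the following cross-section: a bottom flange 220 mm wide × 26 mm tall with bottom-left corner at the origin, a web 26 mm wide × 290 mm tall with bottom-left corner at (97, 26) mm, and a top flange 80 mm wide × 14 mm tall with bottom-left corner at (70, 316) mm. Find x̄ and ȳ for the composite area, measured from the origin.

x̄ = 110.00 mm, ȳ = 119.99 mm

bottom flange: A = 220 × 26 = 5720.00, centroid at (110.00, 13.00).
web: A = 26 × 290 = 7540.00, centroid at (110.00, 171.00).
top flange: A = 80 × 14 = 1120.00, centroid at (110.00, 323.00).
ΣA = 14380.00 mm², ΣAx̄ = 1581800.00 mm³, ΣAȳ = 1725460.00 mm³.
x̄ = 1581800.00/14380.00 = 110.00 mm; ȳ = 1725460.00/14380.00 = 119.99 mm.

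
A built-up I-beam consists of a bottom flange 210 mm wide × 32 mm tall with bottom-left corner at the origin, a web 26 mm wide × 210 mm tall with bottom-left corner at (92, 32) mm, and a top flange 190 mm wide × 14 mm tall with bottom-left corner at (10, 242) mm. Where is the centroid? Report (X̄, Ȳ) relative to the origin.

X̄ = 105.00 mm, Ȳ = 102.28 mm

bottom flange: A = 210 × 32 = 6720.00, centroid at (105.00, 16.00).
web: A = 26 × 210 = 5460.00, centroid at (105.00, 137.00).
top flange: A = 190 × 14 = 2660.00, centroid at (105.00, 249.00).
ΣA = 14840.00 mm²
ΣAX̄ = (6720.00)(105.00) + (5460.00)(105.00) + (2660.00)(105.00) = 1558200.00 mm³
ΣAȲ = (6720.00)(16.00) + (5460.00)(137.00) + (2660.00)(249.00) = 1517880.00 mm³
X̄ = 1558200.00 / 14840.00 = 105.00 mm
Ȳ = 1517880.00 / 14840.00 = 102.28 mm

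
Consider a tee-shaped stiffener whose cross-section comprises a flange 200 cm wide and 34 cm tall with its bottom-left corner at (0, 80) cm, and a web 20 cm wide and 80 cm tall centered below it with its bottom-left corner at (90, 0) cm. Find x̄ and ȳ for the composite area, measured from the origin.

x̄ = 100.00 cm, ȳ = 86.14 cm

Part | A | x̄ᵢ | ȳᵢ | A·x̄ᵢ | A·ȳᵢ
web | 1600.00 | 100.00 | 40.00 | 160000.00 | 64000.00
flange | 6800.00 | 100.00 | 97.00 | 680000.00 | 659600.00
Σ | 8400.00 |  |  | 840000.00 | 723600.00
x̄ = 840000.00 / 8400.00 = 100.00 cm
ȳ = 723600.00 / 8400.00 = 86.14 cm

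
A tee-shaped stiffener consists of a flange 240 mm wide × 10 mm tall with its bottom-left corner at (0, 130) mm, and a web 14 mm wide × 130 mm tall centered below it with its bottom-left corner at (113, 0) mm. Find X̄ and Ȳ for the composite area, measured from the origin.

X̄ = 120.00 mm, Ȳ = 104.81 mm

web: A = 14 × 130 = 1820.00, centroid at (120.00, 65.00).
flange: A = 240 × 10 = 2400.00, centroid at (120.00, 135.00).
ΣA = 4220.00 mm², ΣAX̄ = 506400.00 mm³, ΣAȲ = 442300.00 mm³.
X̄ = 506400.00/4220.00 = 120.00 mm; Ȳ = 442300.00/4220.00 = 104.81 mm.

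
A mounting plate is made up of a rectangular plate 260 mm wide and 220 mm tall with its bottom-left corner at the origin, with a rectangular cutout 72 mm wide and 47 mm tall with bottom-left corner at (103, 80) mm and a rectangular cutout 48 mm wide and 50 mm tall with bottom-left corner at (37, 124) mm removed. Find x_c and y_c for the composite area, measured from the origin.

x_c = 132.63 mm, y_c = 108.61 mm

plate: A = 260 × 220 = 57200.00, centroid at (130.00, 110.00).
hole 1: A = −(72 × 47) = -3384.00, centroid at (139.00, 103.50).
hole 2: A = −(48 × 50) = -2400.00, centroid at (61.00, 149.00).
ΣA = 51416.00 mm²
ΣAx_c = (57200.00)(130.00) + (-3384.00)(139.00) + (-2400.00)(61.00) = 6819224.00 mm³
ΣAy_c = (57200.00)(110.00) + (-3384.00)(103.50) + (-2400.00)(149.00) = 5584156.00 mm³
x_c = 6819224.00 / 51416.00 = 132.63 mm
y_c = 5584156.00 / 51416.00 = 108.61 mm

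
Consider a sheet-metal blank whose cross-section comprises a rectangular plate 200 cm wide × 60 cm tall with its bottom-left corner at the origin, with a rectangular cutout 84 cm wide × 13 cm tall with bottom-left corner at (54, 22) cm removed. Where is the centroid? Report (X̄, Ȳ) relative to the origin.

Part | A | x̄ᵢ | ȳᵢ | A·x̄ᵢ | A·ȳᵢ
plate | 12000.00 | 100.00 | 30.00 | 1200000.00 | 360000.00
hole | -1092.00 | 96.00 | 28.50 | -104832.00 | -31122.00
Σ | 10908.00 |  |  | 1095168.00 | 328878.00
X̄ = 1095168.00 / 10908.00 = 100.40 cm
Ȳ = 328878.00 / 10908.00 = 30.15 cm

X̄ = 100.40 cm, Ȳ = 30.15 cm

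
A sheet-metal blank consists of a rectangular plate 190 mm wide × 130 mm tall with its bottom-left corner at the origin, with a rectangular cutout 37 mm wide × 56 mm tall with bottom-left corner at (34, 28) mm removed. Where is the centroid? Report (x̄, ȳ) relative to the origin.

x̄ = 98.89 mm, ȳ = 65.82 mm

plate: A = 190 × 130 = 24700.00, centroid at (95.00, 65.00).
hole: A = −(37 × 56) = -2072.00, centroid at (52.50, 56.00).
ΣA = 22628.00 mm², ΣAx̄ = 2237720.00 mm³, ΣAȳ = 1489468.00 mm³.
x̄ = 2237720.00/22628.00 = 98.89 mm; ȳ = 1489468.00/22628.00 = 65.82 mm.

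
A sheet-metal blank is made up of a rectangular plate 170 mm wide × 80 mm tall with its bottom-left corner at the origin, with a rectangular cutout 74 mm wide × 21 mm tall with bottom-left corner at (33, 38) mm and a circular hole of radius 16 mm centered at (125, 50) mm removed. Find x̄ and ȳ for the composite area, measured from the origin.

x̄ = 84.21 mm, ȳ = 38.11 mm

Part | A | x̄ᵢ | ȳᵢ | A·x̄ᵢ | A·ȳᵢ
plate | 13600.00 | 85.00 | 40.00 | 1156000.00 | 544000.00
hole 1 | -1554.00 | 70.00 | 48.50 | -108780.00 | -75369.00
hole 2 | -804.25 | 125.00 | 50.00 | -100530.96 | -40212.39
Σ | 11241.75 |  |  | 946689.04 | 428418.61
x̄ = 946689.04 / 11241.75 = 84.21 mm
ȳ = 428418.61 / 11241.75 = 38.11 mm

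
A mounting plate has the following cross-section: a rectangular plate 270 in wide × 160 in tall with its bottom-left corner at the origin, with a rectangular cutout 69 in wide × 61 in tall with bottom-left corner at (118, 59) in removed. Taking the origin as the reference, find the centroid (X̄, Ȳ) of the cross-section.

X̄ = 133.11 in, Ȳ = 78.97 in

Part | A | x̄ᵢ | ȳᵢ | A·x̄ᵢ | A·ȳᵢ
plate | 43200.00 | 135.00 | 80.00 | 5832000.00 | 3456000.00
hole | -4209.00 | 152.50 | 89.50 | -641872.50 | -376705.50
Σ | 38991.00 |  |  | 5190127.50 | 3079294.50
X̄ = 5190127.50 / 38991.00 = 133.11 in
Ȳ = 3079294.50 / 38991.00 = 78.97 in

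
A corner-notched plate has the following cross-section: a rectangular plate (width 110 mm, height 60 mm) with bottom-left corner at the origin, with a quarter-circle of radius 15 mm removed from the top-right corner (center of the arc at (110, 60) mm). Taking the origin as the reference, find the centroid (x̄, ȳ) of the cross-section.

x̄ = 53.66 mm, ȳ = 29.35 mm

plate: A = 110 × 60 = 6600.00, centroid at (55.00, 30.00).
removed quarter-circle: A = −¼π·15² = -176.71, centroid at (103.63, 53.63).
ΣA = 6423.29 mm², ΣAx̄ = 344686.40 mm³, ΣAȳ = 188522.12 mm³.
x̄ = 344686.40/6423.29 = 53.66 mm; ȳ = 188522.12/6423.29 = 29.35 mm.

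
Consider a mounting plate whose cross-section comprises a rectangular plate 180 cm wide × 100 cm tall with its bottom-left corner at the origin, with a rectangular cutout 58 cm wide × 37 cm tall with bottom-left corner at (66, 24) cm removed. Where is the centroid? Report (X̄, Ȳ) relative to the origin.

X̄ = 89.32 cm, Ȳ = 51.02 cm

Part | A | x̄ᵢ | ȳᵢ | A·x̄ᵢ | A·ȳᵢ
plate | 18000.00 | 90.00 | 50.00 | 1620000.00 | 900000.00
hole | -2146.00 | 95.00 | 42.50 | -203870.00 | -91205.00
Σ | 15854.00 |  |  | 1416130.00 | 808795.00
X̄ = 1416130.00 / 15854.00 = 89.32 cm
Ȳ = 808795.00 / 15854.00 = 51.02 cm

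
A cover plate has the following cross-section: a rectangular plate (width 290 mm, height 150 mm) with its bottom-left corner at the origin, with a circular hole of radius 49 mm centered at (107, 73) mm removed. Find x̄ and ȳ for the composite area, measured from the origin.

Part | A | x̄ᵢ | ȳᵢ | A·x̄ᵢ | A·ȳᵢ
plate | 43500.00 | 145.00 | 75.00 | 6307500.00 | 3262500.00
hole | -7542.96 | 107.00 | 73.00 | -807097.14 | -550636.37
Σ | 35957.04 |  |  | 5500402.86 | 2711863.63
x̄ = 5500402.86 / 35957.04 = 152.97 mm
ȳ = 2711863.63 / 35957.04 = 75.42 mm

x̄ = 152.97 mm, ȳ = 75.42 mm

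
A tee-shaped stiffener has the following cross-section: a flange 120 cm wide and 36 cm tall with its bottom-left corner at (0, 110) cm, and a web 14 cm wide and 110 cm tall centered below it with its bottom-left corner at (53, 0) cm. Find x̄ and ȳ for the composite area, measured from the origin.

Part | A | x̄ᵢ | ȳᵢ | A·x̄ᵢ | A·ȳᵢ
web | 1540.00 | 60.00 | 55.00 | 92400.00 | 84700.00
flange | 4320.00 | 60.00 | 128.00 | 259200.00 | 552960.00
Σ | 5860.00 |  |  | 351600.00 | 637660.00
x̄ = 351600.00 / 5860.00 = 60.00 cm
ȳ = 637660.00 / 5860.00 = 108.82 cm

x̄ = 60.00 cm, ȳ = 108.82 cm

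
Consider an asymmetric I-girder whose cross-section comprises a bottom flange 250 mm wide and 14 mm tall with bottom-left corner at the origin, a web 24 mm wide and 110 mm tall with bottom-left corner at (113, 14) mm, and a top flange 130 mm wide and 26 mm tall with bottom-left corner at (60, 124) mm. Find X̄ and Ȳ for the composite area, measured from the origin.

bottom flange: A = 250 × 14 = 3500.00, centroid at (125.00, 7.00).
web: A = 24 × 110 = 2640.00, centroid at (125.00, 69.00).
top flange: A = 130 × 26 = 3380.00, centroid at (125.00, 137.00).
ΣA = 9520.00 mm², ΣAX̄ = 1190000.00 mm³, ΣAȲ = 669720.00 mm³.
X̄ = 1190000.00/9520.00 = 125.00 mm; Ȳ = 669720.00/9520.00 = 70.35 mm.

X̄ = 125.00 mm, Ȳ = 70.35 mm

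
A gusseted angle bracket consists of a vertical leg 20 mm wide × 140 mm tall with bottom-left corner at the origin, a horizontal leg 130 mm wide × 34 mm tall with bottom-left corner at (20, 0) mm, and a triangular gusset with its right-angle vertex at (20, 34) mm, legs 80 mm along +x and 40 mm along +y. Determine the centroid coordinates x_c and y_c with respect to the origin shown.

vertical leg: A = 20 × 140 = 2800.00, centroid at (10.00, 70.00).
horizontal leg: A = 130 × 34 = 4420.00, centroid at (85.00, 17.00).
gusset: A = ½·80·40 = 1600.00, centroid at (46.67, 47.33).
ΣA = 8820.00 mm²
ΣAx_c = (2800.00)(10.00) + (4420.00)(85.00) + (1600.00)(46.67) = 478366.67 mm³
ΣAy_c = (2800.00)(70.00) + (4420.00)(17.00) + (1600.00)(47.33) = 346873.33 mm³
x_c = 478366.67 / 8820.00 = 54.24 mm
y_c = 346873.33 / 8820.00 = 39.33 mm

x_c = 54.24 mm, y_c = 39.33 mm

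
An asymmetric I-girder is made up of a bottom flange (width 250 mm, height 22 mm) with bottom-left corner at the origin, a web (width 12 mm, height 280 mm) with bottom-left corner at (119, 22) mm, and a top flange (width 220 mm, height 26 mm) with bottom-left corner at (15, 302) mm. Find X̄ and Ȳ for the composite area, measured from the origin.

X̄ = 125.00 mm, Ȳ = 165.06 mm

bottom flange: A = 250 × 22 = 5500.00, centroid at (125.00, 11.00).
web: A = 12 × 280 = 3360.00, centroid at (125.00, 162.00).
top flange: A = 220 × 26 = 5720.00, centroid at (125.00, 315.00).
ΣA = 14580.00 mm², ΣAX̄ = 1822500.00 mm³, ΣAȲ = 2406620.00 mm³.
X̄ = 1822500.00/14580.00 = 125.00 mm; Ȳ = 2406620.00/14580.00 = 165.06 mm.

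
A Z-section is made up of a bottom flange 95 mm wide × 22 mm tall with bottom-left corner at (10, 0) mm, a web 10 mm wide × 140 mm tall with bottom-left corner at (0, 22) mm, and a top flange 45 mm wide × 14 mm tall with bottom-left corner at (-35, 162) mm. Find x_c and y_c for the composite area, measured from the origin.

bottom flange: A = 95 × 22 = 2090.00, centroid at (57.50, 11.00).
web: A = 10 × 140 = 1400.00, centroid at (5.00, 92.00).
top flange: A = 45 × 14 = 630.00, centroid at (-12.50, 169.00).
ΣA = 4120.00 mm²
ΣAx_c = (2090.00)(57.50) + (1400.00)(5.00) + (630.00)(-12.50) = 119300.00 mm³
ΣAy_c = (2090.00)(11.00) + (1400.00)(92.00) + (630.00)(169.00) = 258260.00 mm³
x_c = 119300.00 / 4120.00 = 28.96 mm
y_c = 258260.00 / 4120.00 = 62.68 mm

x_c = 28.96 mm, y_c = 62.68 mm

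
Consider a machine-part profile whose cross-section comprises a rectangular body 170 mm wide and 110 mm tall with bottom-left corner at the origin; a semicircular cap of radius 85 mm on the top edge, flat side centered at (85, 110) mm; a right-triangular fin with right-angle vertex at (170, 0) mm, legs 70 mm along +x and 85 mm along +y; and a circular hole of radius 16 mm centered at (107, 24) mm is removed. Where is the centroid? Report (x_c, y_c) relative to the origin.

rectangular body: A = 170 × 110 = 18700.00, centroid at (85.00, 55.00).
semicircular top: A = ½π·85² = 11349.00, centroid at (85.00, 146.08).
triangular fin: A = ½·70·85 = 2975.00, centroid at (193.33, 28.33).
hole: A = −π·16² = -804.25, centroid at (107.00, 24.00).
ΣA = 32219.76 mm²
ΣAx_c = (18700.00)(85.00) + (11349.00)(85.00) + (2975.00)(193.33) + (-804.25)(107.00) = 3043277.45 mm³
ΣAy_c = (18700.00)(55.00) + (11349.00)(146.08) + (2975.00)(28.33) + (-804.25)(24.00) = 2751296.77 mm³
x_c = 3043277.45 / 32219.76 = 94.45 mm
y_c = 2751296.77 / 32219.76 = 85.39 mm

x_c = 94.45 mm, y_c = 85.39 mm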